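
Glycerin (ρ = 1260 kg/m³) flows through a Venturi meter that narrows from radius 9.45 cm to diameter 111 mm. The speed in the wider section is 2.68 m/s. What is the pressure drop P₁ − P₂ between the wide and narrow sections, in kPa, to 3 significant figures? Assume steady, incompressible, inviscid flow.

ΔP ≈ 33.5 kPa

Mass conservation (A₁v₁ = A₂v₂) gives v₂ = 2.68 × 281/96.8 = 7.77 m/s.
Bernoulli (h₁ = h₂): P₁ − P₂ = ½ρ(v₂² − v₁²).
P₁ − P₂ = ½·1260·(7.77² − 2.68²) = ½·1260·53.2 = 33500 Pa.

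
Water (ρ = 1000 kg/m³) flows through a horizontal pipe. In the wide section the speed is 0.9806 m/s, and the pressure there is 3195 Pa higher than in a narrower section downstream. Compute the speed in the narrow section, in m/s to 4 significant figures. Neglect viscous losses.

v₂ ≈ 2.711 m/s

Along the level pipe P + ½ρv² is conserved, hence v₂² = v₁² + 2(P₁ − P₂)/ρ.
v₂ = √(0.9806² + 2·3195/1000) = √(0.9616 + 6.390) = 2.711 m/s.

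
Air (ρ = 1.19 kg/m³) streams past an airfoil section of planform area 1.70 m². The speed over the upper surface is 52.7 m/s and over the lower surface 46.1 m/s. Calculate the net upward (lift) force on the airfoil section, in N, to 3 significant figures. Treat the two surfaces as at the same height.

F = 660 N

With equal heights on the two surfaces, Bernoulli gives P_lower − P_upper = ½ρ(v_upper² − v_lower²).
ΔP = ½·1.19·(52.7² − 46.1²) = 388 Pa.
Lift = ΔP · A = 388 × 1.70 = 660 N.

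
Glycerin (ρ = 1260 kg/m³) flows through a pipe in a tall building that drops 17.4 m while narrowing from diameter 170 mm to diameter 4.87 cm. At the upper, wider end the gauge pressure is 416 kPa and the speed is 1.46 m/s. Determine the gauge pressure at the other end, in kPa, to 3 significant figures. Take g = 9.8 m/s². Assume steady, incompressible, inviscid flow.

Mass conservation (A₁v₁ = A₂v₂) gives v₂ = 1.46 × 227/18.6 = 17.8 m/s.
Applying Bernoulli between the two ends and solving for P₂: P₂ = P₁ + ½ρ(v₁² − v₂²) − ρgΔh.
P₂ = 416000 + ½·1260·(1.46² − 17.8²) − 1260·9.8·(−17.4) = 416000 + (-198000) − (-215000) = 433000 Pa.

P₂ ≈ 433 kPa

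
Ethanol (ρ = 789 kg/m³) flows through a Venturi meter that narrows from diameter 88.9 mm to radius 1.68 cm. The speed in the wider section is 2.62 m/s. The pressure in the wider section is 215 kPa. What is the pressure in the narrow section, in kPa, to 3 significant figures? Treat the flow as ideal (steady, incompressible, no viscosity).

By continuity, v₂ = v₁·A₁/A₂ = 2.62·(62.1/8.87) = 18.3 m/s.
With no height change, Bernoulli's equation is P₁ + ½ρv₁² = P₂ + ½ρv₂².
P₂ = P₁ − ½ρ(v₂² − v₁²) = 215000 − ½·789·(18.3² − 2.62²) = 215000 − 130000 = 85000 Pa.

85.0 kPa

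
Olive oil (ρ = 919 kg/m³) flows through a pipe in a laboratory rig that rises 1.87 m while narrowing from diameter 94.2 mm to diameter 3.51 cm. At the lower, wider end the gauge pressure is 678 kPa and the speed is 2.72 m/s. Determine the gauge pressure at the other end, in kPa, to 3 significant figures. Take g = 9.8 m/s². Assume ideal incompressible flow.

By continuity, v₂ = v₁·A₁/A₂ = 2.72·(69.7/9.68) = 19.6 m/s.
Applying Bernoulli between the two ends and solving for P₂: P₂ = P₁ + ½ρ(v₁² − v₂²) − ρgΔh.
P₂ = 678000 + ½·919·(2.72² − 19.6²) − 919·9.8·(+1.87) = 678000 + (-173000) − (16800) = 488000 Pa.

488 kPa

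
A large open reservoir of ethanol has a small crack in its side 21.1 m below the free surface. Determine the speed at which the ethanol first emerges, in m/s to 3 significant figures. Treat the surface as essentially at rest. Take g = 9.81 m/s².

v ≈ 20.3 m/s

With the surface at rest and both surface and jet at atmospheric pressure, Bernoulli gives ρg h = ½ρv², so v = √(2gh) = √(2·9.81·21.1) = 20.3 m/s.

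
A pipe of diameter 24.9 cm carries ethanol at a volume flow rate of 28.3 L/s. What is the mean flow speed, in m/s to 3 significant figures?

Q = 28.3 L/s = 0.0283 m³/s.
v = Q/A = 0.0283 / 0.0487 = 0.581 m/s.

0.581 m/s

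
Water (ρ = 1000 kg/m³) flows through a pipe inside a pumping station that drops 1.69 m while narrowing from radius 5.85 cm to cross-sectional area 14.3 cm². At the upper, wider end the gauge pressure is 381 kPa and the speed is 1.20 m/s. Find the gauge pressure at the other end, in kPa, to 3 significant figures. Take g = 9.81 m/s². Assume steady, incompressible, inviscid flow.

P₂ = 358 kPa

Continuity gives A₁v₁ = A₂v₂, so v₂ = (108 cm²)/(14.3 cm²) × 1.20 m/s = 9.02 m/s.
Applying Bernoulli between the two ends and solving for P₂: P₂ = P₁ + ½ρ(v₁² − v₂²) − ρgΔh.
P₂ = 381000 + ½·1000·(1.20² − 9.02²) − 1000·9.81·(−1.69) = 381000 + (-40000) − (-16600) = 358000 Pa.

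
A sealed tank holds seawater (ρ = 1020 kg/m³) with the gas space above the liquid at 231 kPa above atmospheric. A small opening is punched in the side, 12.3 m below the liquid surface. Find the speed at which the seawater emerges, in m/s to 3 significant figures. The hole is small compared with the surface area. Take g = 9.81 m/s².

Take point 1 at the surface (v₁ ≈ 0) and point 2 at the hole (at atmospheric pressure). Bernoulli: P₁ + ρg h = P_atm + ½ρv₂².
With P₁ − P_atm = 231000 Pa, v₂ = √(2gh + 2ΔP/ρ) = √(2·9.81·12.3 + 2·231000/1020) = 26.3 m/s.

v = 26.3 m/s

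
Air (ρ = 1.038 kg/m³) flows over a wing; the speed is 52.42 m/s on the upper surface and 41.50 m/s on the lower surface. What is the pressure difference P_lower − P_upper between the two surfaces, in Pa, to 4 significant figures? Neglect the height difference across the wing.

The pressure is lower where the speed is higher: ΔP = ½ρ(v_up² − v_low²).
ΔP = ½·1.038·(52.42² − 41.50²) = 532.3 Pa.

ΔP ≈ 532.3 Pa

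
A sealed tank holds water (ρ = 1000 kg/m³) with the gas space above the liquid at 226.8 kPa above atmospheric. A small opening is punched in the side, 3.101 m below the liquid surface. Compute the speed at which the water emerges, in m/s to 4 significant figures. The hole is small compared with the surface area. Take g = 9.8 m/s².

Take point 1 at the surface (v₁ ≈ 0) and point 2 at the hole (at atmospheric pressure). Bernoulli: P₁ + ρg h = P_atm + ½ρv₂².
With P₁ − P_atm = 226800 Pa, v₂ = √(2gh + 2ΔP/ρ) = √(2·9.8·3.101 + 2·226800/1000) = 22.68 m/s.

v ≈ 22.68 m/s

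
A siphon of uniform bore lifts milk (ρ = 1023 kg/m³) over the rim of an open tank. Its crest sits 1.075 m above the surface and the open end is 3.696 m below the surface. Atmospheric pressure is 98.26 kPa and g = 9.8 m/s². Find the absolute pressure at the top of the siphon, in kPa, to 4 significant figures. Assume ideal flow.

From the surface to the outlet (both open to atmosphere, surface at rest): v = √(2g·h_out) = √(2·9.8·3.696) = 8.511 m/s.
With constant cross-section the crest speed equals v; applying Bernoulli from the surface up to the crest, P_top = P_atm − ½ρv² − ρg·h_top.
P_top = 98260 − ½·1023·8.511² − 1023·9.8·1.075 = 50430 Pa.

P_top ≈ 50.43 kPa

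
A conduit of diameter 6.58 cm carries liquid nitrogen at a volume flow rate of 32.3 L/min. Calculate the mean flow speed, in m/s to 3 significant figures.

v = 0.158 m/s

Q = 32.3 L/min = 0.000538 m³/s.
v = Q/A = 0.000538 / 0.00340 = 0.158 m/s.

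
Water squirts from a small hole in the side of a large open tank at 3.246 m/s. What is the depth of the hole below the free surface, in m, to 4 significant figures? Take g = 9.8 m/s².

Inverting v = √(2gh) gives h = v² / 2g.
h = 3.246²/(2·9.8) = 10.54/19.60 = 0.5376 m.

h ≈ 0.5376 m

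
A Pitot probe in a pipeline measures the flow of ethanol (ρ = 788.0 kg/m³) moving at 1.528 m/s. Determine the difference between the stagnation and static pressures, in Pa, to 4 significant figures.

At the stagnation point the flow is brought to rest, so Bernoulli gives P_stag − P_static = ½ρv².
ΔP = ½·788.0·1.528² = 919.9 Pa.

ΔP = 919.9 Pa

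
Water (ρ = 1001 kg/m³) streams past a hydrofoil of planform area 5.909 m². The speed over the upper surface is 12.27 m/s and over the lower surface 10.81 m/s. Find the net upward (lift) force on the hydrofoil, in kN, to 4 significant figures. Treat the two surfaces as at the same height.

From P + ½ρv² = const at equal height, P_low − P_up = ½ρ(v_up² − v_low²).
ΔP = ½·1001·(12.27² − 10.81²) = 16870 Pa.
Lift = ΔP · A = 16870 × 5.909 = 99660 N.

F ≈ 99.66 kN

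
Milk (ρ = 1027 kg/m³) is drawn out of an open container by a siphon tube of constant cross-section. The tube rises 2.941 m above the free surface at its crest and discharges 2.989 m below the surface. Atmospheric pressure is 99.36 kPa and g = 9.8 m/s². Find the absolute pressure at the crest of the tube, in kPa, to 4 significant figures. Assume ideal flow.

Bernoulli surface→outlet gives ½v² = g·h_out, so v = √(2·9.8·2.989) = 7.654 m/s.
Continuity keeps v the same throughout the tube; from surface to crest, P_atm + 0 = P_top + ½ρv² + ρg·h_top.
P_top = 99360 − ½·1027·7.654² − 1027·9.8·2.941 = 39680 Pa.

P_top = 39.68 kPa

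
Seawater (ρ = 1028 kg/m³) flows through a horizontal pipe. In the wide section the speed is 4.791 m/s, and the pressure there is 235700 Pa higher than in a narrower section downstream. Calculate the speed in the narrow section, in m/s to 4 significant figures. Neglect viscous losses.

v₂ = 21.94 m/s

Along the level pipe P + ½ρv² is conserved, hence v₂² = v₁² + 2(P₁ − P₂)/ρ.
v₂ = √(4.791² + 2·235700/1028) = √(22.95 + 458.6) = 21.94 m/s.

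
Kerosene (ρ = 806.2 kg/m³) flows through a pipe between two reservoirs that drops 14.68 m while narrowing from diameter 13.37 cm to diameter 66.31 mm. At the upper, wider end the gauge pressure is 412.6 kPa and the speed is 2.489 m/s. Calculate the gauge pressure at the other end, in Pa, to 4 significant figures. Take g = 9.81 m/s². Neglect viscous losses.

489900 Pa

Mass conservation (A₁v₁ = A₂v₂) gives v₂ = 2.489 × 140.4/34.53 = 10.12 m/s.
Bernoulli: P₁ + ½ρv₁² + ρg h₁ = P₂ + ½ρv₂² + ρg h₂, so P₂ = P₁ + ½ρ(v₁² − v₂²) − ρg(h₂ − h₁).
P₂ = 412600 + ½·806.2·(2.489² − 10.12²) − 806.2·9.81·(−14.68) = 412600 + (-38780) − (-116100) = 489900 Pa.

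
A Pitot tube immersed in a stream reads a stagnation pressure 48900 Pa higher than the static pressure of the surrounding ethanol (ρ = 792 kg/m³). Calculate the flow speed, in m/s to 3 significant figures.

Bernoulli between the free stream and the stagnation point: ½ρv² = P_stag − P_static.
v = √(2ΔP/ρ) = √(2·48900/792) = 11.1 m/s.

11.1 m/s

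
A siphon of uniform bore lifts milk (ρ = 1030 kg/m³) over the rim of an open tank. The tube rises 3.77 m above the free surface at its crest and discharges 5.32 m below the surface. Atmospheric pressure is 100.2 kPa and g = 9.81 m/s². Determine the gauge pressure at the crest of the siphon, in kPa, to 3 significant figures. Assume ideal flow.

From the surface to the outlet (both open to atmosphere, surface at rest): v = √(2g·h_out) = √(2·9.81·5.32) = 10.2 m/s.
Continuity keeps v the same throughout the tube; from surface to crest, P_atm + 0 = P_top + ½ρv² + ρg·h_top.
P_top = 100200 − ½·1030·10.2² − 1030·9.81·3.77 = 8350 Pa. So P_gauge = P_top − P_atm = -91800 Pa.

P_gauge ≈ -91.8 kPa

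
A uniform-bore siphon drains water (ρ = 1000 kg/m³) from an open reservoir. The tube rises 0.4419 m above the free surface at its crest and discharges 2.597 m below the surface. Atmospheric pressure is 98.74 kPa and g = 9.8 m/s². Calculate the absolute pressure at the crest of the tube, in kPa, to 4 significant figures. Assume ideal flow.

From the surface to the outlet (both open to atmosphere, surface at rest): v = √(2g·h_out) = √(2·9.8·2.597) = 7.135 m/s.
The bore is uniform, so the speed at the crest is the same v. Bernoulli surface→crest: P_atm = P_top + ½ρv² + ρg·h_top.
P_top = 98740 − ½·1000·7.135² − 1000·9.8·0.4419 = 68960 Pa.

68.96 kPa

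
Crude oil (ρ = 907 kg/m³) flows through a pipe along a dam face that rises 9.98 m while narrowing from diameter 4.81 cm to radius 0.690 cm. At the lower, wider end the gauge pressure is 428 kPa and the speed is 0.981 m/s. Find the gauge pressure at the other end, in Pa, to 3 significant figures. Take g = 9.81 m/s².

By continuity, v₂ = v₁·A₁/A₂ = 0.981·(18.2/1.50) = 11.9 m/s.
Energy conservation along the streamline gives P₂ = P₁ − ½ρ(v₂² − v₁²) − ρg(h₂ − h₁).
P₂ = 428000 + ½·907·(0.981² − 11.9²) − 907·9.81·(+9.98) = 428000 + (-64000) − (88800) = 275000 Pa.

275000 Pa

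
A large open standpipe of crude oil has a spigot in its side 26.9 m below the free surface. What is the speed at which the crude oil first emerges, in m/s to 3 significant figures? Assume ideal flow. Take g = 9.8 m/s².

With the surface at rest and both surface and jet at atmospheric pressure, Bernoulli gives ρg h = ½ρv², so v = √(2gh) = √(2·9.8·26.9) = 23.0 m/s.

v ≈ 23.0 m/s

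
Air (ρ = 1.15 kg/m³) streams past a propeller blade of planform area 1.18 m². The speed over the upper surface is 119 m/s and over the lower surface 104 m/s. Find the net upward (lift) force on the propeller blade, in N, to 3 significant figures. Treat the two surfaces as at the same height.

2270 N

From P + ½ρv² = const at equal height, P_low − P_up = ½ρ(v_up² − v_low²).
ΔP = ½·1.15·(119² − 104²) = 1920 Pa.
Lift = ΔP · A = 1920 × 1.18 = 2270 N.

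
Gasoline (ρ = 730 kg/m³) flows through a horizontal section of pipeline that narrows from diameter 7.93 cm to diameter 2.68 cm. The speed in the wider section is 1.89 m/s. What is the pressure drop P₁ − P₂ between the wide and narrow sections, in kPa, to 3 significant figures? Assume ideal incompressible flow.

ΔP ≈ 98.6 kPa

The volume flow rate is constant, so v₂ = (A₁/A₂)v₁ = (49.4/5.64)·1.89 = 16.5 m/s.
Bernoulli (h₁ = h₂): P₁ − P₂ = ½ρ(v₂² − v₁²).
P₁ − P₂ = ½·730·(16.5² − 1.89²) = ½·730·270 = 98600 Pa.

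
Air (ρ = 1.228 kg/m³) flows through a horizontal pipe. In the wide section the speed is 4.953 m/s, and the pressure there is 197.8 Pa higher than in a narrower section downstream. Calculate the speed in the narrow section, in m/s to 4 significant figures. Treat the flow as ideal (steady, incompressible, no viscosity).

With h₁ = h₂, rearranging Bernoulli gives v₂ = √(v₁² + 2ΔP/ρ).
v₂ = √(4.953² + 2·197.8/1.228) = √(24.53 + 322.1) = 18.62 m/s.

v₂ = 18.62 m/s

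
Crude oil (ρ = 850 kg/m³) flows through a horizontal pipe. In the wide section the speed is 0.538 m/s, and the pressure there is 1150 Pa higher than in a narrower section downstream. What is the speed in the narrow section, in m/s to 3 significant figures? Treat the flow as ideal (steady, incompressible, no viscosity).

Horizontal Bernoulli: P₁ + ½ρv₁² = P₂ + ½ρv₂², so v₂² = v₁² + 2(P₁ − P₂)/ρ.
v₂ = √(0.538² + 2·1150/850) = √(0.289 + 2.71) = 1.73 m/s.

v₂ = 1.73 m/s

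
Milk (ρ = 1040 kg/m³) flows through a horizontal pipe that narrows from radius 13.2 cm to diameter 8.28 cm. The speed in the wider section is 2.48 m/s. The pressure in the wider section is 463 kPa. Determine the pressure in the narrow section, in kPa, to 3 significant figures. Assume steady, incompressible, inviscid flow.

By continuity, v₂ = v₁·A₁/A₂ = 2.48·(547/53.8) = 25.2 m/s.
The pipe is horizontal, so Bernoulli reduces to P₁ + ½ρv₁² = P₂ + ½ρv₂².
P₂ = P₁ − ½ρ(v₂² − v₁²) = 463000 − ½·1040·(25.2² − 2.48²) = 463000 − 327000 = 136000 Pa.

P₂ ≈ 136 kPa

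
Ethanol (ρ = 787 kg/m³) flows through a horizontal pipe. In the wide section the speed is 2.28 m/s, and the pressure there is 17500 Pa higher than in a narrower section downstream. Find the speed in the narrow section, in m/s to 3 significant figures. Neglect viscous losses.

With h₁ = h₂, rearranging Bernoulli gives v₂ = √(v₁² + 2ΔP/ρ).
v₂ = √(2.28² + 2·17500/787) = √(5.20 + 44.5) = 7.05 m/s.

v₂ = 7.05 m/s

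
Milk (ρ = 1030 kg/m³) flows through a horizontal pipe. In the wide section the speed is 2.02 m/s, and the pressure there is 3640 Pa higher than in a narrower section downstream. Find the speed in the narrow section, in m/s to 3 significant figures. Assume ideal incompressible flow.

Horizontal Bernoulli: P₁ + ½ρv₁² = P₂ + ½ρv₂², so v₂² = v₁² + 2(P₁ − P₂)/ρ.
v₂ = √(2.02² + 2·3640/1030) = √(4.08 + 7.07) = 3.34 m/s.

v₂ ≈ 3.34 m/s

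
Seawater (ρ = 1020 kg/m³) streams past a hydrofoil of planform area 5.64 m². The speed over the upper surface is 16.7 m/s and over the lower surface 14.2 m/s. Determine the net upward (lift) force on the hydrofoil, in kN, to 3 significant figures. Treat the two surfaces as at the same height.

222 kN

With equal heights on the two surfaces, Bernoulli gives P_lower − P_upper = ½ρ(v_upper² − v_lower²).
ΔP = ½·1020·(16.7² − 14.2²) = 39400 Pa.
Lift = ΔP · A = 39400 × 5.64 = 222000 N.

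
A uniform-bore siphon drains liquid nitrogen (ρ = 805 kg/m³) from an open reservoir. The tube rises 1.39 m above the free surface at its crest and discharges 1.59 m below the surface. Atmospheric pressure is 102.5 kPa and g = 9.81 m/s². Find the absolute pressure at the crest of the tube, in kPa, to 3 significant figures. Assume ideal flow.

79.0 kPa

Bernoulli surface→outlet gives ½v² = g·h_out, so v = √(2·9.81·1.59) = 5.59 m/s.
The bore is uniform, so the speed at the crest is the same v. Bernoulli surface→crest: P_atm = P_top + ½ρv² + ρg·h_top.
P_top = 102500 − ½·805·5.59² − 805·9.81·1.39 = 79000 Pa.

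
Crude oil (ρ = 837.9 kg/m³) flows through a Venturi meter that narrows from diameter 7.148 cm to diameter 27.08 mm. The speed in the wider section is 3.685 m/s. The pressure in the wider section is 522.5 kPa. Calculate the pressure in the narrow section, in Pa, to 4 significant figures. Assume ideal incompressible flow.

By continuity, v₂ = v₁·A₁/A₂ = 3.685·(40.13/5.760) = 25.67 m/s.
The pipe is horizontal, so Bernoulli reduces to P₁ + ½ρv₁² = P₂ + ½ρv₂².
P₂ = P₁ − ½ρ(v₂² − v₁²) = 522500 − ½·837.9·(25.67² − 3.685²) = 522500 − 270500 = 252000 Pa.

P₂ ≈ 252000 Pa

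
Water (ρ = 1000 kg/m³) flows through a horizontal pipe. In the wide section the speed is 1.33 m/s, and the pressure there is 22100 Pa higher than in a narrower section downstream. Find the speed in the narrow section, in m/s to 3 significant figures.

With h₁ = h₂, rearranging Bernoulli gives v₂ = √(v₁² + 2ΔP/ρ).
v₂ = √(1.33² + 2·22100/1000) = √(1.77 + 44.2) = 6.78 m/s.

v₂ ≈ 6.78 m/s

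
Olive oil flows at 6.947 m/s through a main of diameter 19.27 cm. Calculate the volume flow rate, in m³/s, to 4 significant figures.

Q ≈ 0.2026 m³/s

Q = A·v = 0.02916 m² × 6.947 m/s = 0.2026 m³/s.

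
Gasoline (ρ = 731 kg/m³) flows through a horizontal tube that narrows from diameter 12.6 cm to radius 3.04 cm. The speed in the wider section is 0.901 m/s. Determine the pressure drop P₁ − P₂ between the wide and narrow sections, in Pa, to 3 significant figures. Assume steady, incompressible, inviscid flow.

ΔP ≈ 5180 Pa

Mass conservation (A₁v₁ = A₂v₂) gives v₂ = 0.901 × 125/29.0 = 3.87 m/s.
The pipe is horizontal, so Bernoulli reduces to P₁ + ½ρv₁² = P₂ + ½ρv₂².
P₁ − P₂ = ½·731·(3.87² − 0.901²) = ½·731·14.2 = 5180 Pa.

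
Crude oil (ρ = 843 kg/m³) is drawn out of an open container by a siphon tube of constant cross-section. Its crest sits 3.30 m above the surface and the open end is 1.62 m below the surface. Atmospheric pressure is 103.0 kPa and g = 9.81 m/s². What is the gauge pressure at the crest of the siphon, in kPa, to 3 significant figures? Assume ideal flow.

The outlet speed comes from Torricelli: v = √(2g·1.62) = 5.64 m/s.
The bore is uniform, so the speed at the crest is the same v. Bernoulli surface→crest: P_atm = P_top + ½ρv² + ρg·h_top.
P_top = 103000 − ½·843·5.64² − 843·9.81·3.30 = 62300 Pa. So P_gauge = P_top − P_atm = -40700 Pa.

-40.7 kPa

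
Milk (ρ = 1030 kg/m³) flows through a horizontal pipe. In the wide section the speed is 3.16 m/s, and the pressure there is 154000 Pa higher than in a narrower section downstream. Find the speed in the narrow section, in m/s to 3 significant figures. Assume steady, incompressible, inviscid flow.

v₂ ≈ 17.6 m/s

Along the level pipe P + ½ρv² is conserved, hence v₂² = v₁² + 2(P₁ − P₂)/ρ.
v₂ = √(3.16² + 2·154000/1030) = √(9.99 + 299) = 17.6 m/s.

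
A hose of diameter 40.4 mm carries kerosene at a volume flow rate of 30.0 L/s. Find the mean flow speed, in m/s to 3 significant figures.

v ≈ 23.4 m/s

Q = 30.0 L/s = 0.0300 m³/s.
v = Q/A = 0.0300 / 0.00128 = 23.4 m/s.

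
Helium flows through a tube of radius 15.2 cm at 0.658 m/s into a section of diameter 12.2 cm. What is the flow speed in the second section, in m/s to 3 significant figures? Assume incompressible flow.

The volume flow rate is constant, so v₂ = (A₁/A₂)v₁ = (726/117)·0.658 = 4.09 m/s.

v₂ ≈ 4.09 m/s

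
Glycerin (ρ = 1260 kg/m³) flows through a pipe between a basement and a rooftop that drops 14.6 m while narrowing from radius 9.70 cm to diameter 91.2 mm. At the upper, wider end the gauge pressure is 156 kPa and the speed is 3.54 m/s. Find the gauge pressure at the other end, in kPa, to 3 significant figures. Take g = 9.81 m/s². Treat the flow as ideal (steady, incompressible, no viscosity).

By continuity, v₂ = v₁·A₁/A₂ = 3.54·(296/65.3) = 16.0 m/s.
Applying Bernoulli between the two ends and solving for P₂: P₂ = P₁ + ½ρ(v₁² − v₂²) − ρgΔh.
P₂ = 156000 + ½·1260·(3.54² − 16.0²) − 1260·9.81·(−14.6) = 156000 + (-154000) − (-180000) = 183000 Pa.

P₂ ≈ 183 kPa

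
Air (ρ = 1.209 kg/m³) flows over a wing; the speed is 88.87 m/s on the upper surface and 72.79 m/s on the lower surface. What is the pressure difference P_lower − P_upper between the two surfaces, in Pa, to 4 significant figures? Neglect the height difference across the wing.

The pressure is lower where the speed is higher: ΔP = ½ρ(v_up² − v_low²).
ΔP = ½·1.209·(88.87² − 72.79²) = 1571 Pa.

ΔP ≈ 1571 Pa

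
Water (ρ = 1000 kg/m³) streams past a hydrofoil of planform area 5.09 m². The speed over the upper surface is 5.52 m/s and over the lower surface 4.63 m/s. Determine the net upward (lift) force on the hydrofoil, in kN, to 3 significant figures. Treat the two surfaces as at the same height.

F = 23.0 kN

With equal heights on the two surfaces, Bernoulli gives P_lower − P_upper = ½ρ(v_upper² − v_lower²).
ΔP = ½·1000·(5.52² − 4.63²) = 4520 Pa.
Lift = ΔP · A = 4520 × 5.09 = 23000 N.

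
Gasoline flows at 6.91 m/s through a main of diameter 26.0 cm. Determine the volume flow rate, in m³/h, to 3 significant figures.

Q = A·v = 0.0531 m² × 6.91 m/s = 0.367 m³/s.
Converting: 0.367 m³/s × 3600 = 1320 m³/h.

1320 m³/h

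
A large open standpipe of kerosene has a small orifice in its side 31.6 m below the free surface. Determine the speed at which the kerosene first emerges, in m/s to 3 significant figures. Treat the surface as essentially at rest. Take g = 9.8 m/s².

v ≈ 24.9 m/s

Torricelli's result v = √(2gh) gives v = √(2·9.8·31.6) = 24.9 m/s.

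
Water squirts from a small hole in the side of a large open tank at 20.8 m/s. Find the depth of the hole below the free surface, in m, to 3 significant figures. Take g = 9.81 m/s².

Inverting v = √(2gh) gives h = v² / 2g.
h = 20.8²/(2·9.81) = 433/19.62 = 22.1 m.

h ≈ 22.1 m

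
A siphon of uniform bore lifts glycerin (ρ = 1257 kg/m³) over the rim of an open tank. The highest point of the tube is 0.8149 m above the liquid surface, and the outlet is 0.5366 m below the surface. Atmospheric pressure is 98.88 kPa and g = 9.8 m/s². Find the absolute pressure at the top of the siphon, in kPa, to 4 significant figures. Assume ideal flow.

82.23 kPa

Bernoulli surface→outlet gives ½v² = g·h_out, so v = √(2·9.8·0.5366) = 3.243 m/s.
Continuity keeps v the same throughout the tube; from surface to crest, P_atm + 0 = P_top + ½ρv² + ρg·h_top.
P_top = 98880 − ½·1257·3.243² − 1257·9.8·0.8149 = 82230 Pa.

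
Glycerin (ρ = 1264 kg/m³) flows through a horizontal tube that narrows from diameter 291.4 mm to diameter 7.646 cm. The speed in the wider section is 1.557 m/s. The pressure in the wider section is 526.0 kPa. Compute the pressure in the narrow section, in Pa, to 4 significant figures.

P₂ ≈ 204300 Pa

Mass conservation (A₁v₁ = A₂v₂) gives v₂ = 1.557 × 666.9/45.92 = 22.62 m/s.
The pipe is horizontal, so Bernoulli reduces to P₁ + ½ρv₁² = P₂ + ½ρv₂².
P₂ = P₁ − ½ρ(v₂² − v₁²) = 526000 − ½·1264·(22.62² − 1.557²) = 526000 − 321700 = 204300 Pa.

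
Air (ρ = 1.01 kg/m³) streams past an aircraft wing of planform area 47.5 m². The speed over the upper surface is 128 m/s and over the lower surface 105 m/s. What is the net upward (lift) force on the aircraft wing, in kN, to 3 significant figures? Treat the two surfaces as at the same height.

From P + ½ρv² = const at equal height, P_low − P_up = ½ρ(v_up² − v_low²).
ΔP = ½·1.01·(128² − 105²) = 2710 Pa.
Lift = ΔP · A = 2710 × 47.5 = 129000 N.

F ≈ 129 kN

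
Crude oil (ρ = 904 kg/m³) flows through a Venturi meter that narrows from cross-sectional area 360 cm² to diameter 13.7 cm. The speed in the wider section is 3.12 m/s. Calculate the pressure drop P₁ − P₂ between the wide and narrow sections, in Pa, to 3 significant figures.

By continuity, v₂ = v₁·A₁/A₂ = 3.12·(360/147) = 7.62 m/s.
The pipe is horizontal, so Bernoulli reduces to P₁ + ½ρv₁² = P₂ + ½ρv₂².
P₁ − P₂ = ½·904·(7.62² − 3.12²) = ½·904·48.3 = 21800 Pa.

21800 Pa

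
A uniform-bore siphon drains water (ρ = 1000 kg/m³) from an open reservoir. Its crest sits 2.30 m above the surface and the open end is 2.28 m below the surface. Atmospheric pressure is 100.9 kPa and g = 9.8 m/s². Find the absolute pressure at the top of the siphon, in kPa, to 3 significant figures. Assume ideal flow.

P_top = 56.0 kPa

From the surface to the outlet (both open to atmosphere, surface at rest): v = √(2g·h_out) = √(2·9.8·2.28) = 6.68 m/s.
Continuity keeps v the same throughout the tube; from surface to crest, P_atm + 0 = P_top + ½ρv² + ρg·h_top.
P_top = 100900 − ½·1000·6.68² − 1000·9.8·2.30 = 56000 Pa.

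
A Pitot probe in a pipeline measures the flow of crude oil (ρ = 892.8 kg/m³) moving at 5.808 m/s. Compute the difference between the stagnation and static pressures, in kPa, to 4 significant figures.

ΔP = 15.06 kPa

Bernoulli between the free stream and the stagnation point: ½ρv² = P_stag − P_static.
ΔP = ½·892.8·5.808² = 15060 Pa.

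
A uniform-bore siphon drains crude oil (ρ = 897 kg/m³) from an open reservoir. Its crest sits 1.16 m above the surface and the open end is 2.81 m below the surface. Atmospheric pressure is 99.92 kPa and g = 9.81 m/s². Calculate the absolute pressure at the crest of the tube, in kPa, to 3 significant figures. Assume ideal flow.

P_top = 65.0 kPa

From the surface to the outlet (both open to atmosphere, surface at rest): v = √(2g·h_out) = √(2·9.81·2.81) = 7.43 m/s.
With constant cross-section the crest speed equals v; applying Bernoulli from the surface up to the crest, P_top = P_atm − ½ρv² − ρg·h_top.
P_top = 99920 − ½·897·7.43² − 897·9.81·1.16 = 65000 Pa.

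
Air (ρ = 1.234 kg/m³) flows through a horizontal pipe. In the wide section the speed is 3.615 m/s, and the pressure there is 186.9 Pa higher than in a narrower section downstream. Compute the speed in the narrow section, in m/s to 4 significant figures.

Along the level pipe P + ½ρv² is conserved, hence v₂² = v₁² + 2(P₁ − P₂)/ρ.
v₂ = √(3.615² + 2·186.9/1.234) = √(13.07 + 302.9) = 17.78 m/s.

v₂ = 17.78 m/s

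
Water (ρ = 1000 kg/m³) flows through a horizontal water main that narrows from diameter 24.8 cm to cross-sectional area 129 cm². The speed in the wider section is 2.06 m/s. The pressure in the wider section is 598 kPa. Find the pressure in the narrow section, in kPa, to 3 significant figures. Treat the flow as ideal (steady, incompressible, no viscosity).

Continuity gives A₁v₁ = A₂v₂, so v₂ = (483 cm²)/(129 cm²) × 2.06 m/s = 7.71 m/s.
The pipe is horizontal, so Bernoulli reduces to P₁ + ½ρv₁² = P₂ + ½ρv₂².
P₂ = P₁ − ½ρ(v₂² − v₁²) = 598000 − ½·1000·(7.71² − 2.06²) = 598000 − 27600 = 570000 Pa.

P₂ ≈ 570 kPa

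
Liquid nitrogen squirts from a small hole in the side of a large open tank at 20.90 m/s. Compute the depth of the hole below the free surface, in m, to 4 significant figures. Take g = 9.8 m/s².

22.29 m

For a small hole in a large open tank, ½v² = gh, giving h = v²/(2g).
h = 20.90²/(2·9.8) = 436.8/19.60 = 22.29 m.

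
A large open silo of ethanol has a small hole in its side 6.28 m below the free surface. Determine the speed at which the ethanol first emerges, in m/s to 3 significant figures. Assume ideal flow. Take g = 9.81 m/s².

11.1 m/s

With the surface at rest and both surface and jet at atmospheric pressure, Bernoulli gives ρg h = ½ρv², so v = √(2gh) = √(2·9.81·6.28) = 11.1 m/s.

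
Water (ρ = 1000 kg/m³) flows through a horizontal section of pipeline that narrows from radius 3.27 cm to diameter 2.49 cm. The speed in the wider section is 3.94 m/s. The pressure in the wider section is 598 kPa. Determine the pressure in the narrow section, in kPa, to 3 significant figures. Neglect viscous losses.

P₂ ≈ 236 kPa

By continuity, v₂ = v₁·A₁/A₂ = 3.94·(33.6/4.87) = 27.2 m/s.
The pipe is horizontal, so Bernoulli reduces to P₁ + ½ρv₁² = P₂ + ½ρv₂².
P₂ = P₁ − ½ρ(v₂² − v₁²) = 598000 − ½·1000·(27.2² − 3.94²) = 598000 − 362000 = 236000 Pa.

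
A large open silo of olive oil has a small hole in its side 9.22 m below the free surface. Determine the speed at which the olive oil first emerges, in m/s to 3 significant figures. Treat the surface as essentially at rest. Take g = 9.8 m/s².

With the surface at rest and both surface and jet at atmospheric pressure, Bernoulli gives ρg h = ½ρv², so v = √(2gh) = √(2·9.8·9.22) = 13.4 m/s.

v ≈ 13.4 m/s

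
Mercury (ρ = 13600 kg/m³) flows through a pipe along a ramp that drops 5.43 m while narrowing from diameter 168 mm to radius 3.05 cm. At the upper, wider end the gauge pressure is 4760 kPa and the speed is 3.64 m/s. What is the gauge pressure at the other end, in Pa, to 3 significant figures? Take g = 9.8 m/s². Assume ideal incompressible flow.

Continuity gives A₁v₁ = A₂v₂, so v₂ = (222 cm²)/(29.2 cm²) × 3.64 m/s = 27.6 m/s.
Applying Bernoulli between the two ends and solving for P₂: P₂ = P₁ + ½ρ(v₁² − v₂²) − ρgΔh.
P₂ = 4760000 + ½·13600·(3.64² − 27.6²) − 13600·9.8·(−5.43) = 4760000 + (-5090000) − (-724000) = 390000 Pa.

P₂ = 390000 Pa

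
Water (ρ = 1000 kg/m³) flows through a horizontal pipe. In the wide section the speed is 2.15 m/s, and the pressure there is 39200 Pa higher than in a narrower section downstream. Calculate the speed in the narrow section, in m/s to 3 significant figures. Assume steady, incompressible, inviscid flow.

9.11 m/s

With h₁ = h₂, rearranging Bernoulli gives v₂ = √(v₁² + 2ΔP/ρ).
v₂ = √(2.15² + 2·39200/1000) = √(4.62 + 78.4) = 9.11 m/s.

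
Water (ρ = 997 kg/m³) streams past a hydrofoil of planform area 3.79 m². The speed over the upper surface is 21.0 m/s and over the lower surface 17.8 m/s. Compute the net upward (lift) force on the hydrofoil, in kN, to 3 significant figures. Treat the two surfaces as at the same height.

F ≈ 235 kN

The faster flow above has the lower pressure; Bernoulli (same height) gives ΔP = ½ρ(v_up² − v_low²).
ΔP = ½·997·(21.0² − 17.8²) = 61900 Pa.
Lift = ΔP · A = 61900 × 3.79 = 235000 N.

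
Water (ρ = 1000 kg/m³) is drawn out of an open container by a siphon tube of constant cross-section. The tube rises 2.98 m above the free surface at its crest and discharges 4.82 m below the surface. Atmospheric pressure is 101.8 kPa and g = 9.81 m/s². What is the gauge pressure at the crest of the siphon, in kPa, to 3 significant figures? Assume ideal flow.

P_gauge ≈ -76.5 kPa

The outlet speed comes from Torricelli: v = √(2g·4.82) = 9.72 m/s.
With constant cross-section the crest speed equals v; applying Bernoulli from the surface up to the crest, P_top = P_atm − ½ρv² − ρg·h_top.
P_top = 101800 − ½·1000·9.72² − 1000·9.81·2.98 = 25300 Pa. So P_gauge = P_top − P_atm = -76500 Pa.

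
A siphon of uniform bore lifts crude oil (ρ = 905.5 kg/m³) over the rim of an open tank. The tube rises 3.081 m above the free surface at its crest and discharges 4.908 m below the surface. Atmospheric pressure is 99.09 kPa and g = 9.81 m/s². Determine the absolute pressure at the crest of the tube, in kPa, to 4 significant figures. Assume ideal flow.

P_top ≈ 28.12 kPa

The outlet speed comes from Torricelli: v = √(2g·4.908) = 9.813 m/s.
Continuity keeps v the same throughout the tube; from surface to crest, P_atm + 0 = P_top + ½ρv² + ρg·h_top.
P_top = 99090 − ½·905.5·9.813² − 905.5·9.81·3.081 = 28120 Pa.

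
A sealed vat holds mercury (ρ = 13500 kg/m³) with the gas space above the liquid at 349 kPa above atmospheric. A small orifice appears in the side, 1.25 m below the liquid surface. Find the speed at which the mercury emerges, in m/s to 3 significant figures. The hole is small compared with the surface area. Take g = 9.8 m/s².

8.73 m/s

Take point 1 at the surface (v₁ ≈ 0) and point 2 at the hole (at atmospheric pressure). Bernoulli: P₁ + ρg h = P_atm + ½ρv₂².
With P₁ − P_atm = 349000 Pa, v₂ = √(2gh + 2ΔP/ρ) = √(2·9.8·1.25 + 2·349000/13500) = 8.73 m/s.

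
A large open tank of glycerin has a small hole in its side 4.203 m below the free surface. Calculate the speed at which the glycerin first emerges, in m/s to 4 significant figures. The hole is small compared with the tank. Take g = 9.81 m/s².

The surface is effectively still and both ends are open, so ½v² = gh and v = √(2·9.81·4.203) = 9.081 m/s.

v = 9.081 m/s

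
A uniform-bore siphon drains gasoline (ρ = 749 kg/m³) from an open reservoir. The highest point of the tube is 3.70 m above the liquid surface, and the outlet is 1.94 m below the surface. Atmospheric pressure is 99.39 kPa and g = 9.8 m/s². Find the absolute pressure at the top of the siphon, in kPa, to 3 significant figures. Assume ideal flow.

P_top ≈ 58.0 kPa

The outlet speed comes from Torricelli: v = √(2g·1.94) = 6.17 m/s.
The bore is uniform, so the speed at the crest is the same v. Bernoulli surface→crest: P_atm = P_top + ½ρv² + ρg·h_top.
P_top = 99390 − ½·749·6.17² − 749·9.8·3.70 = 58000 Pa.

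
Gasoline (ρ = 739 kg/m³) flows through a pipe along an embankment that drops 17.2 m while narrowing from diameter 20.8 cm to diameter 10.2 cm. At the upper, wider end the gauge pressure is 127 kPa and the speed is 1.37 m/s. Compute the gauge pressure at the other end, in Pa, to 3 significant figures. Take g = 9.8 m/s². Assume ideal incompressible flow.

P₂ = 240000 Pa

By continuity, v₂ = v₁·A₁/A₂ = 1.37·(340/81.7) = 5.70 m/s.
Applying Bernoulli between the two ends and solving for P₂: P₂ = P₁ + ½ρ(v₁² − v₂²) − ρgΔh.
P₂ = 127000 + ½·739·(1.37² − 5.70²) − 739·9.8·(−17.2) = 127000 + (-11300) − (-125000) = 240000 Pa.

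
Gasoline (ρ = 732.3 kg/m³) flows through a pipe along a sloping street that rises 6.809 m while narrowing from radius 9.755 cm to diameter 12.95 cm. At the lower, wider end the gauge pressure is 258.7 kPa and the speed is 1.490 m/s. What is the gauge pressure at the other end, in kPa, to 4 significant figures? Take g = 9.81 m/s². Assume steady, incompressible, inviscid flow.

By continuity, v₂ = v₁·A₁/A₂ = 1.490·(299.0/131.7) = 3.382 m/s.
Applying Bernoulli between the two ends and solving for P₂: P₂ = P₁ + ½ρ(v₁² − v₂²) − ρgΔh.
P₂ = 258700 + ½·732.3·(1.490² − 3.382²) − 732.3·9.81·(+6.809) = 258700 + (-3375) − (48910) = 206400 Pa.

P₂ ≈ 206.4 kPa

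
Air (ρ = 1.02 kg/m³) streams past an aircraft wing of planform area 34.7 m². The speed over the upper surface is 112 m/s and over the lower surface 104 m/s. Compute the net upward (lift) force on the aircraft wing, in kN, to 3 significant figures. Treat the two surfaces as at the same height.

The faster flow above has the lower pressure; Bernoulli (same height) gives ΔP = ½ρ(v_up² − v_low²).
ΔP = ½·1.02·(112² − 104²) = 881 Pa.
Lift = ΔP · A = 881 × 34.7 = 30600 N.

F ≈ 30.6 kN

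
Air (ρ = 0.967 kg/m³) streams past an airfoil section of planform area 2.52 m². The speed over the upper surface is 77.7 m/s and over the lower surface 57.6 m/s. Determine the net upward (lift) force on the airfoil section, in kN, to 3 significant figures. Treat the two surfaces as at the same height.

With equal heights on the two surfaces, Bernoulli gives P_lower − P_upper = ½ρ(v_upper² − v_lower²).
ΔP = ½·0.967·(77.7² − 57.6²) = 1310 Pa.
Lift = ΔP · A = 1310 × 2.52 = 3310 N.

F ≈ 3.31 kN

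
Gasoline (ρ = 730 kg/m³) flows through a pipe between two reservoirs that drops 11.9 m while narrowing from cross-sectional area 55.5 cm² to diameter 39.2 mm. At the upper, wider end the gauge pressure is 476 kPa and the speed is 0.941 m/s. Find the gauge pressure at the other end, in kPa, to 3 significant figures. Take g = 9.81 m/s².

555 kPa

Mass conservation (A₁v₁ = A₂v₂) gives v₂ = 0.941 × 55.5/12.1 = 4.33 m/s.
Energy conservation along the streamline gives P₂ = P₁ − ½ρ(v₂² − v₁²) − ρg(h₂ − h₁).
P₂ = 476000 + ½·730·(0.941² − 4.33²) − 730·9.81·(−11.9) = 476000 + (-6510) − (-85200) = 555000 Pa.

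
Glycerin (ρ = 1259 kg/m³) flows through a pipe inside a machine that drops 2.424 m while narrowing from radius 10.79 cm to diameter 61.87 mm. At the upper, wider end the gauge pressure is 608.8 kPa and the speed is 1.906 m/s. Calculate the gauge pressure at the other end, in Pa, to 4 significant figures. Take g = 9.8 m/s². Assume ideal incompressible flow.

P₂ ≈ 302500 Pa

The volume flow rate is constant, so v₂ = (A₁/A₂)v₁ = (365.8/30.06)·1.906 = 23.19 m/s.
Applying Bernoulli between the two ends and solving for P₂: P₂ = P₁ + ½ρ(v₁² − v₂²) − ρgΔh.
P₂ = 608800 + ½·1259·(1.906² − 23.19²) − 1259·9.8·(−2.424) = 608800 + (-336200) − (-29910) = 302500 Pa.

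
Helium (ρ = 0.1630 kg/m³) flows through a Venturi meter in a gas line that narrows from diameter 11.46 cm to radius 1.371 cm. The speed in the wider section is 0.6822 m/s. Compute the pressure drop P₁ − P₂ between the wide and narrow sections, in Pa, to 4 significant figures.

Continuity gives A₁v₁ = A₂v₂, so v₂ = (103.1 cm²)/(5.905 cm²) × 0.6822 m/s = 11.92 m/s.
The pipe is horizontal, so Bernoulli reduces to P₁ + ½ρv₁² = P₂ + ½ρv₂².
P₁ − P₂ = ½·0.1630·(11.92² − 0.6822²) = ½·0.1630·141.5 = 11.54 Pa.

ΔP ≈ 11.54 Pa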